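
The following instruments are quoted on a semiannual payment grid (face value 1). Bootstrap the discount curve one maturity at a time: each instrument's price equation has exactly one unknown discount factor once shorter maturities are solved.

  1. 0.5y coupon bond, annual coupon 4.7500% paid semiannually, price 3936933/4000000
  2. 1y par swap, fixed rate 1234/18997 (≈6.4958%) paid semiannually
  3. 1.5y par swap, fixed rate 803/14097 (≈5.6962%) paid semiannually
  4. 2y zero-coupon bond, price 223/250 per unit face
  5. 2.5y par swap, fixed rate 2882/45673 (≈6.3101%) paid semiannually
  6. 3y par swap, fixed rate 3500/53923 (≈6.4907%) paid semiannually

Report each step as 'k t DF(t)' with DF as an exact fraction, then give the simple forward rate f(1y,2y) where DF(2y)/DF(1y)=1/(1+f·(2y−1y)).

1 1/2 4807/5000
2 1 9383/10000
3 3/2 9197/10000
4 2 223/250
5 5/2 8559/10000
6 3 33/40
f(1y,2y) = ((9383/10000)/(223/250) − 1)/(1) = 463/8920 ≈ 5.1906%

step 1 [0.5y] bond c/2=19/800: DF=(3936933/4000000 − 19/800·(0))/(1+19/800) = 4807/5000 ≈ 0.961400
step 2 [1y] swap r/2=617/18997: DF=(1 − 617/18997·(0.961400))/(1+617/18997) = 9383/10000 ≈ 0.938300
step 3 [1.5y] swap r/2=803/28194: DF=(1 − 803/28194·(0.961400+0.938300))/(1+803/28194) = 9197/10000 ≈ 0.919700
step 4 [2y] zero: DF = P = 223/250 ≈ 0.892000
step 5 [2.5y] swap r/2=1441/45673: DF=(1 − 1441/45673·(0.961400+0.938300+0.919700+0.892000))/(1+1441/45673) = 8559/10000 ≈ 0.855900
step 6 [3y] swap r/2=1750/53923: DF=(1 − 1750/53923·(0.961400+0.938300+0.919700+0.892000+0.855900))/(1+1750/53923) = 33/40 ≈ 0.825000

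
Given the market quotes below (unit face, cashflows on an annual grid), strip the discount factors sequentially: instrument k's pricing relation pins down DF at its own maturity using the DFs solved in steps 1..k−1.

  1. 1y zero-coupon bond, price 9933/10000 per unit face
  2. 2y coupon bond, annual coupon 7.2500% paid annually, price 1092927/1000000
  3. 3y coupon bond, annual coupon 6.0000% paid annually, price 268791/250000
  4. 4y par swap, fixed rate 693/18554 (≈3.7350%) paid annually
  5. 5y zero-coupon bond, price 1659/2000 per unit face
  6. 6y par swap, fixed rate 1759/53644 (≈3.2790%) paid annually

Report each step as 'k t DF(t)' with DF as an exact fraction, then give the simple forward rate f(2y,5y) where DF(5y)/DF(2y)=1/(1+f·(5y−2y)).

1 1 9933/10000
2 2 9519/10000
3 3 4521/5000
4 4 4307/5000
5 5 1659/2000
6 6 8241/10000
f(2y,5y) = ((9519/10000)/(1659/2000) − 1)/(3) = 136/2765 ≈ 4.9186%

step 1 [1y] zero: DF = P = 9933/10000 ≈ 0.993300
step 2 [2y] bond c/1=29/400: DF=(1092927/1000000 − 29/400·(0.993300))/(1+29/400) = 9519/10000 ≈ 0.951900
step 3 [3y] bond c/1=3/50: DF=(268791/250000 − 3/50·(0.993300+0.951900))/(1+3/50) = 4521/5000 ≈ 0.904200
step 4 [4y] swap r/1=693/18554: DF=(1 − 693/18554·(0.993300+0.951900+0.904200))/(1+693/18554) = 4307/5000 ≈ 0.861400
step 5 [5y] zero: DF = P = 1659/2000 ≈ 0.829500
step 6 [6y] swap r/1=1759/53644: DF=(1 − 1759/53644·(0.993300+0.951900+0.904200+0.861400+0.829500))/(1+1759/53644) = 8241/10000 ≈ 0.824100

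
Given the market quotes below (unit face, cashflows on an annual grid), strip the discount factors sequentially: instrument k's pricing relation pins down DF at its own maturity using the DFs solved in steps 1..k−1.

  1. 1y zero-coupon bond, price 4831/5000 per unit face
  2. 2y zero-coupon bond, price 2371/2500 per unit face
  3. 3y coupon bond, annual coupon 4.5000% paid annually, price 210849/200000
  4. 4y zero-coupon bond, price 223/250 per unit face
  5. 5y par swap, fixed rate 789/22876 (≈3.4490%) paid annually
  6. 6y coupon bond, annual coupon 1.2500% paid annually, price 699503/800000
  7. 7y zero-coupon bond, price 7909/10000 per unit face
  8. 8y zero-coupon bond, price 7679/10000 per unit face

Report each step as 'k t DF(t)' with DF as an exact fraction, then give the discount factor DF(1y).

1 1 4831/5000
2 2 2371/2500
3 3 579/625
4 4 223/250
5 5 4211/5000
6 6 8071/10000
7 7 7909/10000
8 8 7679/10000
DF(1y) = 4831/5000 ≈ 0.966200

step 1 [1y] zero: DF = P = 4831/5000 ≈ 0.966200
step 2 [2y] zero: DF = P = 2371/2500 ≈ 0.948400
step 3 [3y] bond c/1=9/200: DF=(210849/200000 − 9/200·(0.966200+0.948400))/(1+9/200) = 579/625 ≈ 0.926400
step 4 [4y] zero: DF = P = 223/250 ≈ 0.892000
step 5 [5y] swap r/1=789/22876: DF=(1 − 789/22876·(0.966200+0.948400+0.926400+0.892000))/(1+789/22876) = 4211/5000 ≈ 0.842200
step 6 [6y] bond c/1=1/80: DF=(699503/800000 − 1/80·(0.966200+0.948400+0.926400+0.892000+0.842200))/(1+1/80) = 8071/10000 ≈ 0.807100
step 7 [7y] zero: DF = P = 7909/10000 ≈ 0.790900
step 8 [8y] zero: DF = P = 7679/10000 ≈ 0.767900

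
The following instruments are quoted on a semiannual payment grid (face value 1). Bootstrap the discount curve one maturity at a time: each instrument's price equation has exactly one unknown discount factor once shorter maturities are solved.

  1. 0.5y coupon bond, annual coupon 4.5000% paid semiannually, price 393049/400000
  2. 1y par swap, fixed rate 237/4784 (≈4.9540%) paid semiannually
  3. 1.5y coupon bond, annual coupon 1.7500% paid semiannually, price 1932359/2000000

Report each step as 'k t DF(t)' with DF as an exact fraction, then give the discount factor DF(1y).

step 1 [0.5y] bond c/2=9/400: DF=(393049/400000 − 9/400·(0))/(1+9/400) = 961/1000 ≈ 0.961000
step 2 [1y] swap r/2=237/9568: DF=(1 − 237/9568·(0.961000))/(1+237/9568) = 4763/5000 ≈ 0.952600
step 3 [1.5y] bond c/2=7/800: DF=(1932359/2000000 − 7/800·(0.961000+0.952600))/(1+7/800) = 2353/2500 ≈ 0.941200

1 1/2 961/1000
2 1 4763/5000
3 3/2 2353/2500
DF(1y) = 4763/5000 ≈ 0.952600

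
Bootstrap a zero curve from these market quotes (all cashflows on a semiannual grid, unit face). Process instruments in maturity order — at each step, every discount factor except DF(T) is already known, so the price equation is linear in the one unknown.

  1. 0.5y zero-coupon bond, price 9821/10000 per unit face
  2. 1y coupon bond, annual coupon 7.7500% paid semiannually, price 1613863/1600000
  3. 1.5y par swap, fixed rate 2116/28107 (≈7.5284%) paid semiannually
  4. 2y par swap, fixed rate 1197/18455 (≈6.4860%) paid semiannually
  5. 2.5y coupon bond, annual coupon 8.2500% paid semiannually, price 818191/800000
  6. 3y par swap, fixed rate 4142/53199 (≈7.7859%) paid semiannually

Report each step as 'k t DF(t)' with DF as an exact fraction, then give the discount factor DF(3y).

1 1/2 9821/10000
2 1 584/625
3 3/2 4471/5000
4 2 8803/10000
5 5/2 209/250
6 3 7929/10000
DF(3y) = 7929/10000 ≈ 0.792900

step 1 [0.5y] zero: DF = P = 9821/10000 ≈ 0.982100
step 2 [1y] bond c/2=31/800: DF=(1613863/1600000 − 31/800·(0.982100))/(1+31/800) = 584/625 ≈ 0.934400
step 3 [1.5y] swap r/2=1058/28107: DF=(1 − 1058/28107·(0.982100+0.934400))/(1+1058/28107) = 4471/5000 ≈ 0.894200
step 4 [2y] swap r/2=1197/36910: DF=(1 − 1197/36910·(0.982100+0.934400+0.894200))/(1+1197/36910) = 8803/10000 ≈ 0.880300
step 5 [2.5y] bond c/2=33/800: DF=(818191/800000 − 33/800·(0.982100+0.934400+0.894200+0.880300))/(1+33/800) = 209/250 ≈ 0.836000
step 6 [3y] swap r/2=2071/53199: DF=(1 − 2071/53199·(0.982100+0.934400+0.894200+0.880300+0.836000))/(1+2071/53199) = 7929/10000 ≈ 0.792900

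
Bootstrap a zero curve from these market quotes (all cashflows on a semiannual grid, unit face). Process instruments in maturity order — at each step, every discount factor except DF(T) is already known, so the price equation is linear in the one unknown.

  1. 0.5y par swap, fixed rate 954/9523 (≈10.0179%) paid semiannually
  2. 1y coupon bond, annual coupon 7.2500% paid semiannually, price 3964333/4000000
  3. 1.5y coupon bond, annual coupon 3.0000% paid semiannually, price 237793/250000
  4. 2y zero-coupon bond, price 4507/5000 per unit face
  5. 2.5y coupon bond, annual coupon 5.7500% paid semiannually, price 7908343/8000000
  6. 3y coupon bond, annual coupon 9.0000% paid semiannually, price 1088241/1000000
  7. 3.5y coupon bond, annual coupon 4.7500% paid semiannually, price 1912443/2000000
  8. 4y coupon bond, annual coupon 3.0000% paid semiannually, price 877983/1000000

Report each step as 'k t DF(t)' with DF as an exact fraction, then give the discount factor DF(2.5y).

step 1 [0.5y] swap r/2=477/9523: DF=(1 − 477/9523·(0))/(1+477/9523) = 9523/10000 ≈ 0.952300
step 2 [1y] bond c/2=29/800: DF=(3964333/4000000 − 29/800·(0.952300))/(1+29/800) = 9231/10000 ≈ 0.923100
step 3 [1.5y] bond c/2=3/200: DF=(237793/250000 − 3/200·(0.952300+0.923100))/(1+3/200) = 4547/5000 ≈ 0.909400
step 4 [2y] zero: DF = P = 4507/5000 ≈ 0.901400
step 5 [2.5y] bond c/2=23/800: DF=(7908343/8000000 − 23/800·(0.952300+0.923100+0.909400+0.901400))/(1+23/800) = 8579/10000 ≈ 0.857900
step 6 [3y] bond c/2=9/200: DF=(1088241/1000000 − 9/200·(0.952300+0.923100+0.909400+0.901400+0.857900))/(1+9/200) = 8457/10000 ≈ 0.845700
step 7 [3.5y] bond c/2=19/800: DF=(1912443/2000000 − 19/800·(0.952300+0.923100+0.909400+0.901400+0.857900+0.845700))/(1+19/800) = 809/1000 ≈ 0.809000
step 8 [4y] bond c/2=3/200: DF=(877983/1000000 − 3/200·(0.952300+0.923100+0.909400+0.901400+0.857900+0.845700+0.809000))/(1+3/200) = 3867/5000 ≈ 0.773400

1 1/2 9523/10000
2 1 9231/10000
3 3/2 4547/5000
4 2 4507/5000
5 5/2 8579/10000
6 3 8457/10000
7 7/2 809/1000
8 4 3867/5000
DF(2.5y) = 8579/10000 ≈ 0.857900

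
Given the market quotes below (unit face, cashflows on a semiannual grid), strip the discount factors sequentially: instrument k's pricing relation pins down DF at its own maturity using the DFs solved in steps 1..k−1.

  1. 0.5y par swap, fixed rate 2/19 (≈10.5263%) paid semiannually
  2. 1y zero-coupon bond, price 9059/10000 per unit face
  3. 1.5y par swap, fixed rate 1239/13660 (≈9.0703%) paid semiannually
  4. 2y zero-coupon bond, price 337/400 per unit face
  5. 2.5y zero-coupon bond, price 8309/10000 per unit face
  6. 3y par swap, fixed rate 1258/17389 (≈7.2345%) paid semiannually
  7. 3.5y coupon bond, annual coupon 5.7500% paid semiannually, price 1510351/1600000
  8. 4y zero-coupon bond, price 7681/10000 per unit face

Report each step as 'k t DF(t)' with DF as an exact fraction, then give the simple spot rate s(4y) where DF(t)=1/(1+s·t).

1 1/2 19/20
2 1 9059/10000
3 3/2 8761/10000
4 2 337/400
5 5/2 8309/10000
6 3 8113/10000
7 7/2 3859/5000
8 4 7681/10000
s(4y) = (1/(7681/10000) − 1)/(4) = 2319/30724 ≈ 7.5478%

step 1 [0.5y] swap r/2=1/19: DF=(1 − 1/19·(0))/(1+1/19) = 19/20 ≈ 0.950000
step 2 [1y] zero: DF = P = 9059/10000 ≈ 0.905900
step 3 [1.5y] swap r/2=1239/27320: DF=(1 − 1239/27320·(0.950000+0.905900))/(1+1239/27320) = 8761/10000 ≈ 0.876100
step 4 [2y] zero: DF = P = 337/400 ≈ 0.842500
step 5 [2.5y] zero: DF = P = 8309/10000 ≈ 0.830900
step 6 [3y] swap r/2=629/17389: DF=(1 − 629/17389·(0.950000+0.905900+0.876100+0.842500+0.830900))/(1+629/17389) = 8113/10000 ≈ 0.811300
step 7 [3.5y] bond c/2=23/800: DF=(1510351/1600000 − 23/800·(0.950000+0.905900+0.876100+0.842500+0.830900+0.811300))/(1+23/800) = 3859/5000 ≈ 0.771800
step 8 [4y] zero: DF = P = 7681/10000 ≈ 0.768100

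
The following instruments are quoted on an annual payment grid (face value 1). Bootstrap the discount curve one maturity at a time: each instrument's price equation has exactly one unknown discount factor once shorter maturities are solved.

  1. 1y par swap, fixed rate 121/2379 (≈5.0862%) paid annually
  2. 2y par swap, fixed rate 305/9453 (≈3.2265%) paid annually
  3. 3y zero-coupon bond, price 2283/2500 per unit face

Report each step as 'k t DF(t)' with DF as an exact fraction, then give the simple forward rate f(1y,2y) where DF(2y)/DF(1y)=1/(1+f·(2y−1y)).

step 1 [1y] swap r/1=121/2379: DF=(1 − 121/2379·(0))/(1+121/2379) = 2379/2500 ≈ 0.951600
step 2 [2y] swap r/1=305/9453: DF=(1 − 305/9453·(0.951600))/(1+305/9453) = 939/1000 ≈ 0.939000
step 3 [3y] zero: DF = P = 2283/2500 ≈ 0.913200

1 1 2379/2500
2 2 939/1000
3 3 2283/2500
f(1y,2y) = ((2379/2500)/(939/1000) − 1)/(1) = 21/1565 ≈ 1.3419%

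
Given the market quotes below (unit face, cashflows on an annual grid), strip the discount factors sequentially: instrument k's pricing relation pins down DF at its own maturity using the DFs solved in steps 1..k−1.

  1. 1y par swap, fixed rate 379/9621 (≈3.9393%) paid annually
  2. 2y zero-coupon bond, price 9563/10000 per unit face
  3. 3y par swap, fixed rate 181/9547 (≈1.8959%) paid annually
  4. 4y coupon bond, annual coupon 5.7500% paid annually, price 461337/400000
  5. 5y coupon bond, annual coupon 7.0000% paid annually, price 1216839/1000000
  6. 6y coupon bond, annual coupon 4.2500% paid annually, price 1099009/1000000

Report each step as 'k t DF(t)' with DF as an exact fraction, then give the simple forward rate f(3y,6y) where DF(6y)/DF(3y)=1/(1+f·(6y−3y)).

step 1 [1y] swap r/1=379/9621: DF=(1 − 379/9621·(0))/(1+379/9621) = 9621/10000 ≈ 0.962100
step 2 [2y] zero: DF = P = 9563/10000 ≈ 0.956300
step 3 [3y] swap r/1=181/9547: DF=(1 − 181/9547·(0.962100+0.956300))/(1+181/9547) = 9457/10000 ≈ 0.945700
step 4 [4y] bond c/1=23/400: DF=(461337/400000 − 23/400·(0.962100+0.956300+0.945700))/(1+23/400) = 9349/10000 ≈ 0.934900
step 5 [5y] bond c/1=7/100: DF=(1216839/1000000 − 7/100·(0.962100+0.956300+0.945700+0.934900))/(1+7/100) = 8887/10000 ≈ 0.888700
step 6 [6y] bond c/1=17/400: DF=(1099009/1000000 − 17/400·(0.962100+0.956300+0.945700+0.934900+0.888700))/(1+17/400) = 8631/10000 ≈ 0.863100

1 1 9621/10000
2 2 9563/10000
3 3 9457/10000
4 4 9349/10000
5 5 8887/10000
6 6 8631/10000
f(3y,6y) = ((9457/10000)/(8631/10000) − 1)/(3) = 118/3699 ≈ 3.1901%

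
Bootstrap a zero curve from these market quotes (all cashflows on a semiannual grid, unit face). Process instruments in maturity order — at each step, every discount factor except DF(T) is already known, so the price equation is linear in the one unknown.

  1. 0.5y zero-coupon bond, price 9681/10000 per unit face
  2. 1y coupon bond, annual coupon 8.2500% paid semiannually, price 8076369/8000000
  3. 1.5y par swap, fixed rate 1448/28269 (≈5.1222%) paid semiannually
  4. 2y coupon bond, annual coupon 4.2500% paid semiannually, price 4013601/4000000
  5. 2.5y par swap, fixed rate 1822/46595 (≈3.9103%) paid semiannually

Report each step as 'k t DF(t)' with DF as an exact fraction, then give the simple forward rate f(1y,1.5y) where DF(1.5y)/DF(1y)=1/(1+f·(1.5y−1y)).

step 1 [0.5y] zero: DF = P = 9681/10000 ≈ 0.968100
step 2 [1y] bond c/2=33/800: DF=(8076369/8000000 − 33/800·(0.968100))/(1+33/800) = 582/625 ≈ 0.931200
step 3 [1.5y] swap r/2=724/28269: DF=(1 − 724/28269·(0.968100+0.931200))/(1+724/28269) = 2319/2500 ≈ 0.927600
step 4 [2y] bond c/2=17/800: DF=(4013601/4000000 − 17/800·(0.968100+0.931200+0.927600))/(1+17/800) = 9237/10000 ≈ 0.923700
step 5 [2.5y] swap r/2=911/46595: DF=(1 − 911/46595·(0.968100+0.931200+0.927600+0.923700))/(1+911/46595) = 9089/10000 ≈ 0.908900

1 1/2 9681/10000
2 1 582/625
3 3/2 2319/2500
4 2 9237/10000
5 5/2 9089/10000
f(1y,1.5y) = ((582/625)/(2319/2500) − 1)/(1/2) = 6/773 ≈ 0.7762%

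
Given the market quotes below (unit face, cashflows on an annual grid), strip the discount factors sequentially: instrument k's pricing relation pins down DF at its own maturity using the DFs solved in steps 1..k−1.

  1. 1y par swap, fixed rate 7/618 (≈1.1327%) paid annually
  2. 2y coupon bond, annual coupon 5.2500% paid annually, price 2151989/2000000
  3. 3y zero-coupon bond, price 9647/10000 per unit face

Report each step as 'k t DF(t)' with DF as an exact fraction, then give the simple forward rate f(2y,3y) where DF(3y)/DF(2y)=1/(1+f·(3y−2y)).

step 1 [1y] swap r/1=7/618: DF=(1 − 7/618·(0))/(1+7/618) = 618/625 ≈ 0.988800
step 2 [2y] bond c/1=21/400: DF=(2151989/2000000 − 21/400·(0.988800))/(1+21/400) = 973/1000 ≈ 0.973000
step 3 [3y] zero: DF = P = 9647/10000 ≈ 0.964700

1 1 618/625
2 2 973/1000
3 3 9647/10000
f(2y,3y) = ((973/1000)/(9647/10000) − 1)/(1) = 83/9647 ≈ 0.8604%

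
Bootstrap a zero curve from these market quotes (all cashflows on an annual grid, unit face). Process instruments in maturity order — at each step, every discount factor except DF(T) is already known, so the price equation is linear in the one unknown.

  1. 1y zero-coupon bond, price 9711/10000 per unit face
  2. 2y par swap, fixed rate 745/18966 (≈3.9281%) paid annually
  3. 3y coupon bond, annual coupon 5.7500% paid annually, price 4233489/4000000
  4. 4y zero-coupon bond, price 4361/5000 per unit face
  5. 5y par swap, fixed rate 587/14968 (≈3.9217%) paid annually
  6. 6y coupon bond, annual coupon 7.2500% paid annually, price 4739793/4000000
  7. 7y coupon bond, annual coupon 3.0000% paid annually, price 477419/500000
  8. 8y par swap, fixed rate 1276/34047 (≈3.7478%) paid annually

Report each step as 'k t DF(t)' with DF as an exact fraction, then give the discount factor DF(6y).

step 1 [1y] zero: DF = P = 9711/10000 ≈ 0.971100
step 2 [2y] swap r/1=745/18966: DF=(1 − 745/18966·(0.971100))/(1+745/18966) = 1851/2000 ≈ 0.925500
step 3 [3y] bond c/1=23/400: DF=(4233489/4000000 − 23/400·(0.971100+0.925500))/(1+23/400) = 8977/10000 ≈ 0.897700
step 4 [4y] zero: DF = P = 4361/5000 ≈ 0.872200
step 5 [5y] swap r/1=587/14968: DF=(1 − 587/14968·(0.971100+0.925500+0.897700+0.872200))/(1+587/14968) = 8239/10000 ≈ 0.823900
step 6 [6y] bond c/1=29/400: DF=(4739793/4000000 − 29/400·(0.971100+0.925500+0.897700+0.872200+0.823900))/(1+29/400) = 8013/10000 ≈ 0.801300
step 7 [7y] bond c/1=3/100: DF=(477419/500000 − 3/100·(0.971100+0.925500+0.897700+0.872200+0.823900+0.801300))/(1+3/100) = 7729/10000 ≈ 0.772900
step 8 [8y] swap r/1=1276/34047: DF=(1 − 1276/34047·(0.971100+0.925500+0.897700+0.872200+0.823900+0.801300+0.772900))/(1+1276/34047) = 931/1250 ≈ 0.744800

1 1 9711/10000
2 2 1851/2000
3 3 8977/10000
4 4 4361/5000
5 5 8239/10000
6 6 8013/10000
7 7 7729/10000
8 8 931/1250
DF(6y) = 8013/10000 ≈ 0.801300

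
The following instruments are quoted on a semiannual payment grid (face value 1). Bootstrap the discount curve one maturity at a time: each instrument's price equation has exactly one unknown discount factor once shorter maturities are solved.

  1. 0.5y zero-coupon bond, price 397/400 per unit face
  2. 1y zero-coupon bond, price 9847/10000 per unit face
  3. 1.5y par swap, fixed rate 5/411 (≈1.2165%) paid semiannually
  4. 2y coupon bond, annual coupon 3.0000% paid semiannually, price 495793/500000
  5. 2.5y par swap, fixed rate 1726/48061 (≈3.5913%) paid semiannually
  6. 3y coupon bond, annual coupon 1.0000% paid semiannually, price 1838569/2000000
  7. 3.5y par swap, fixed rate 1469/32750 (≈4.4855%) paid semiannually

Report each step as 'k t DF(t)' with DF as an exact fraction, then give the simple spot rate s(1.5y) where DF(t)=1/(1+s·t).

1 1/2 397/400
2 1 9847/10000
3 3/2 491/500
4 2 2333/2500
5 5/2 9137/10000
6 3 2227/2500
7 7/2 8531/10000
s(1.5y) = (1/(491/500) − 1)/(3/2) = 6/491 ≈ 1.2220%

step 1 [0.5y] zero: DF = P = 397/400 ≈ 0.992500
step 2 [1y] zero: DF = P = 9847/10000 ≈ 0.984700
step 3 [1.5y] swap r/2=5/822: DF=(1 − 5/822·(0.992500+0.984700))/(1+5/822) = 491/500 ≈ 0.982000
step 4 [2y] bond c/2=3/200: DF=(495793/500000 − 3/200·(0.992500+0.984700+0.982000))/(1+3/200) = 2333/2500 ≈ 0.933200
step 5 [2.5y] swap r/2=863/48061: DF=(1 − 863/48061·(0.992500+0.984700+0.982000+0.933200))/(1+863/48061) = 9137/10000 ≈ 0.913700
step 6 [3y] bond c/2=1/200: DF=(1838569/2000000 − 1/200·(0.992500+0.984700+0.982000+0.933200+0.913700))/(1+1/200) = 2227/2500 ≈ 0.890800
step 7 [3.5y] swap r/2=1469/65500: DF=(1 − 1469/65500·(0.992500+0.984700+0.982000+0.933200+0.913700+0.890800))/(1+1469/65500) = 8531/10000 ≈ 0.853100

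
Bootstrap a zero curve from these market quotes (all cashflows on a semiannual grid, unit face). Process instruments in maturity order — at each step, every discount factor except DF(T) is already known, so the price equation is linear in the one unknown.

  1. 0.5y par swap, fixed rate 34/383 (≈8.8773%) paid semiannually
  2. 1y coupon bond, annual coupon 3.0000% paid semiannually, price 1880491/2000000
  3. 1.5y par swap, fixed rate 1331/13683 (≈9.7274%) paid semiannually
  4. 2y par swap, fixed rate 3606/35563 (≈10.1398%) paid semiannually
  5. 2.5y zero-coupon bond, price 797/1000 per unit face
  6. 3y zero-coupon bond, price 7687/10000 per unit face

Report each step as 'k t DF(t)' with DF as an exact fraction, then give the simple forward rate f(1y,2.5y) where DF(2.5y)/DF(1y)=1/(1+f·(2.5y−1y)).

1 1/2 383/400
2 1 4561/5000
3 3/2 8669/10000
4 2 8197/10000
5 5/2 797/1000
6 3 7687/10000
f(1y,2.5y) = ((4561/5000)/(797/1000) − 1)/(3/2) = 384/3985 ≈ 9.6361%

step 1 [0.5y] swap r/2=17/383: DF=(1 − 17/383·(0))/(1+17/383) = 383/400 ≈ 0.957500
step 2 [1y] bond c/2=3/200: DF=(1880491/2000000 − 3/200·(0.957500))/(1+3/200) = 4561/5000 ≈ 0.912200
step 3 [1.5y] swap r/2=1331/27366: DF=(1 − 1331/27366·(0.957500+0.912200))/(1+1331/27366) = 8669/10000 ≈ 0.866900
step 4 [2y] swap r/2=1803/35563: DF=(1 − 1803/35563·(0.957500+0.912200+0.866900))/(1+1803/35563) = 8197/10000 ≈ 0.819700
step 5 [2.5y] zero: DF = P = 797/1000 ≈ 0.797000
step 6 [3y] zero: DF = P = 7687/10000 ≈ 0.768700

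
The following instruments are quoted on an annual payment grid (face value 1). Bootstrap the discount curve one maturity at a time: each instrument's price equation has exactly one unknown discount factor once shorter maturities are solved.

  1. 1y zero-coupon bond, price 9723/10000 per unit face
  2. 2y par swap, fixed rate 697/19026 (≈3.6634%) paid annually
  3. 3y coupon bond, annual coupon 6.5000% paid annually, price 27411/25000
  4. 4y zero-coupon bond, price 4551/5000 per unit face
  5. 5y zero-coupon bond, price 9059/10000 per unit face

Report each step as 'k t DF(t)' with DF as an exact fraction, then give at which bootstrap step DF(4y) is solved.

1 1 9723/10000
2 2 9303/10000
3 3 4567/5000
4 4 4551/5000
5 5 9059/10000
DF(4y) is solved at step 4

step 1 [1y] zero: DF = P = 9723/10000 ≈ 0.972300
step 2 [2y] swap r/1=697/19026: DF=(1 − 697/19026·(0.972300))/(1+697/19026) = 9303/10000 ≈ 0.930300
step 3 [3y] bond c/1=13/200: DF=(27411/25000 − 13/200·(0.972300+0.930300))/(1+13/200) = 4567/5000 ≈ 0.913400
step 4 [4y] zero: DF = P = 4551/5000 ≈ 0.910200
step 5 [5y] zero: DF = P = 9059/10000 ≈ 0.905900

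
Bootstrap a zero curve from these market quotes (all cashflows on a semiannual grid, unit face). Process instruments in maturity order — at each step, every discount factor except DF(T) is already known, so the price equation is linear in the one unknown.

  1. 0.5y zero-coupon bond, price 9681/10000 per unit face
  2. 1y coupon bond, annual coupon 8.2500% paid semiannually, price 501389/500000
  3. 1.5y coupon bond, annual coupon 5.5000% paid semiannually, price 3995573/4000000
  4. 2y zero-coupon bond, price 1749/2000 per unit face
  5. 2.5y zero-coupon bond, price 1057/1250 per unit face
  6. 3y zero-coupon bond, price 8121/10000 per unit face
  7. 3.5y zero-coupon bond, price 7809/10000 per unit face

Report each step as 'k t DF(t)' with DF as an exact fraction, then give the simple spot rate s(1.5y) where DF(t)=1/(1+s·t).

step 1 [0.5y] zero: DF = P = 9681/10000 ≈ 0.968100
step 2 [1y] bond c/2=33/800: DF=(501389/500000 − 33/800·(0.968100))/(1+33/800) = 9247/10000 ≈ 0.924700
step 3 [1.5y] bond c/2=11/400: DF=(3995573/4000000 − 11/400·(0.968100+0.924700))/(1+11/400) = 1843/2000 ≈ 0.921500
step 4 [2y] zero: DF = P = 1749/2000 ≈ 0.874500
step 5 [2.5y] zero: DF = P = 1057/1250 ≈ 0.845600
step 6 [3y] zero: DF = P = 8121/10000 ≈ 0.812100
step 7 [3.5y] zero: DF = P = 7809/10000 ≈ 0.780900

1 1/2 9681/10000
2 1 9247/10000
3 3/2 1843/2000
4 2 1749/2000
5 5/2 1057/1250
6 3 8121/10000
7 7/2 7809/10000
s(1.5y) = (1/(1843/2000) − 1)/(3/2) = 314/5529 ≈ 5.6791%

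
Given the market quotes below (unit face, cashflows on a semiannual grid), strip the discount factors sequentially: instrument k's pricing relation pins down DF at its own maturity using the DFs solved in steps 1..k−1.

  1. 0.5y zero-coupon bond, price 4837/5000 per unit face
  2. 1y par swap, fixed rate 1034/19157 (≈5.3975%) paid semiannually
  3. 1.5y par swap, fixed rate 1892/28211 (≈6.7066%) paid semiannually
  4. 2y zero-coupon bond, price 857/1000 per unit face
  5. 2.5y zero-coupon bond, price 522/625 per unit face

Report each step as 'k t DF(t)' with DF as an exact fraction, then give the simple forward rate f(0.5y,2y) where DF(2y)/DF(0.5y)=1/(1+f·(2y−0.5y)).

1 1/2 4837/5000
2 1 9483/10000
3 3/2 4527/5000
4 2 857/1000
5 5/2 522/625
f(0.5y,2y) = ((4837/5000)/(857/1000) − 1)/(3/2) = 368/4285 ≈ 8.5881%

step 1 [0.5y] zero: DF = P = 4837/5000 ≈ 0.967400
step 2 [1y] swap r/2=517/19157: DF=(1 − 517/19157·(0.967400))/(1+517/19157) = 9483/10000 ≈ 0.948300
step 3 [1.5y] swap r/2=946/28211: DF=(1 − 946/28211·(0.967400+0.948300))/(1+946/28211) = 4527/5000 ≈ 0.905400
step 4 [2y] zero: DF = P = 857/1000 ≈ 0.857000
step 5 [2.5y] zero: DF = P = 522/625 ≈ 0.835200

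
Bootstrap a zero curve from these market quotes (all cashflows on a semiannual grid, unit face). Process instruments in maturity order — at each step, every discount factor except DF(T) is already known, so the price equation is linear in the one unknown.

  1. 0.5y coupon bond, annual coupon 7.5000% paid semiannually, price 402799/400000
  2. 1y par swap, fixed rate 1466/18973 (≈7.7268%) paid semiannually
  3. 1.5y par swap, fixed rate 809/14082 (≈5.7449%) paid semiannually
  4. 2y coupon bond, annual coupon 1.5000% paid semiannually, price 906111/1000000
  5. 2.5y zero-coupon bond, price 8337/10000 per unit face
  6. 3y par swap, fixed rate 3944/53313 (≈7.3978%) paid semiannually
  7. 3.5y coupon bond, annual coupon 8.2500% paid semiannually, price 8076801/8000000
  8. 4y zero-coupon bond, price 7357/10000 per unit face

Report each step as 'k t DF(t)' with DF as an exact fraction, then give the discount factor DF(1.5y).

1 1/2 4853/5000
2 1 9267/10000
3 3/2 9191/10000
4 2 549/625
5 5/2 8337/10000
6 3 2007/2500
7 7/2 474/625
8 4 7357/10000
DF(1.5y) = 9191/10000 ≈ 0.919100

step 1 [0.5y] bond c/2=3/80: DF=(402799/400000 − 3/80·(0))/(1+3/80) = 4853/5000 ≈ 0.970600
step 2 [1y] swap r/2=733/18973: DF=(1 − 733/18973·(0.970600))/(1+733/18973) = 9267/10000 ≈ 0.926700
step 3 [1.5y] swap r/2=809/28164: DF=(1 − 809/28164·(0.970600+0.926700))/(1+809/28164) = 9191/10000 ≈ 0.919100
step 4 [2y] bond c/2=3/400: DF=(906111/1000000 − 3/400·(0.970600+0.926700+0.919100))/(1+3/400) = 549/625 ≈ 0.878400
step 5 [2.5y] zero: DF = P = 8337/10000 ≈ 0.833700
step 6 [3y] swap r/2=1972/53313: DF=(1 − 1972/53313·(0.970600+0.926700+0.919100+0.878400+0.833700))/(1+1972/53313) = 2007/2500 ≈ 0.802800
step 7 [3.5y] bond c/2=33/800: DF=(8076801/8000000 − 33/800·(0.970600+0.926700+0.919100+0.878400+0.833700+0.802800))/(1+33/800) = 474/625 ≈ 0.758400
step 8 [4y] zero: DF = P = 7357/10000 ≈ 0.735700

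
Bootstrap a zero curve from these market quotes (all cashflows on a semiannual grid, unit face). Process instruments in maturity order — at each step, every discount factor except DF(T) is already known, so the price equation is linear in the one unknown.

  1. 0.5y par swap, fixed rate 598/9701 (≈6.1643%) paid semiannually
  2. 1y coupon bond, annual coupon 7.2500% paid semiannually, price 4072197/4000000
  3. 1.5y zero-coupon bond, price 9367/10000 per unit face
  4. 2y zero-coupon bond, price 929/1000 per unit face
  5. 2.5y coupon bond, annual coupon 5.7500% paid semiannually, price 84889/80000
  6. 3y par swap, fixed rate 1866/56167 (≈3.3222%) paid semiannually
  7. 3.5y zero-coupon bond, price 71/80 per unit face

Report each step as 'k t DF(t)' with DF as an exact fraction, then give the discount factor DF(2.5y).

step 1 [0.5y] swap r/2=299/9701: DF=(1 − 299/9701·(0))/(1+299/9701) = 9701/10000 ≈ 0.970100
step 2 [1y] bond c/2=29/800: DF=(4072197/4000000 − 29/800·(0.970100))/(1+29/800) = 1897/2000 ≈ 0.948500
step 3 [1.5y] zero: DF = P = 9367/10000 ≈ 0.936700
step 4 [2y] zero: DF = P = 929/1000 ≈ 0.929000
step 5 [2.5y] bond c/2=23/800: DF=(84889/80000 − 23/800·(0.970100+0.948500+0.936700+0.929000))/(1+23/800) = 9257/10000 ≈ 0.925700
step 6 [3y] swap r/2=933/56167: DF=(1 − 933/56167·(0.970100+0.948500+0.936700+0.929000+0.925700))/(1+933/56167) = 9067/10000 ≈ 0.906700
step 7 [3.5y] zero: DF = P = 71/80 ≈ 0.887500

1 1/2 9701/10000
2 1 1897/2000
3 3/2 9367/10000
4 2 929/1000
5 5/2 9257/10000
6 3 9067/10000
7 7/2 71/80
DF(2.5y) = 9257/10000 ≈ 0.925700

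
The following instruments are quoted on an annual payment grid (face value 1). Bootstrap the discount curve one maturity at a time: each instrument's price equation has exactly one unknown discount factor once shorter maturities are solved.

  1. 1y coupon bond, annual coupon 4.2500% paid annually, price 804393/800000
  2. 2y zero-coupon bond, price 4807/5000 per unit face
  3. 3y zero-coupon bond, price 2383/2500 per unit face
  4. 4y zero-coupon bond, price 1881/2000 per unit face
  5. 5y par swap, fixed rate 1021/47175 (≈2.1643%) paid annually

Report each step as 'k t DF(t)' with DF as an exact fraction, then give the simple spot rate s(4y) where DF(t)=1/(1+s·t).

1 1 1929/2000
2 2 4807/5000
3 3 2383/2500
4 4 1881/2000
5 5 8979/10000
s(4y) = (1/(1881/2000) − 1)/(4) = 119/7524 ≈ 1.5816%

step 1 [1y] bond c/1=17/400: DF=(804393/800000 − 17/400·(0))/(1+17/400) = 1929/2000 ≈ 0.964500
step 2 [2y] zero: DF = P = 4807/5000 ≈ 0.961400
step 3 [3y] zero: DF = P = 2383/2500 ≈ 0.953200
step 4 [4y] zero: DF = P = 1881/2000 ≈ 0.940500
step 5 [5y] swap r/1=1021/47175: DF=(1 − 1021/47175·(0.964500+0.961400+0.953200+0.940500))/(1+1021/47175) = 8979/10000 ≈ 0.897900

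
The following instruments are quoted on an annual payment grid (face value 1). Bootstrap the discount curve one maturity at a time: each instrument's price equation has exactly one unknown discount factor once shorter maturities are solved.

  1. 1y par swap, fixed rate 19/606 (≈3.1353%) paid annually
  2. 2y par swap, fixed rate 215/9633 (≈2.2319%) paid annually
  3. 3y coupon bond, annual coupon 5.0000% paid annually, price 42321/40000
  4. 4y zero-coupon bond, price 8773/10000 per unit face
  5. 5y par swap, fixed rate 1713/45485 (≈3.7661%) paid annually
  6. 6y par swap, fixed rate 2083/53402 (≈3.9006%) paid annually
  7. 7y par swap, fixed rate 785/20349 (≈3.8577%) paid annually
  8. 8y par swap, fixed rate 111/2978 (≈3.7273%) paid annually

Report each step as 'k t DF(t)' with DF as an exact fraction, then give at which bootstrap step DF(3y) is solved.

1 1 606/625
2 2 957/1000
3 3 9159/10000
4 4 8773/10000
5 5 8287/10000
6 6 7917/10000
7 7 1529/2000
8 8 7447/10000
DF(3y) is solved at step 3

step 1 [1y] swap r/1=19/606: DF=(1 − 19/606·(0))/(1+19/606) = 606/625 ≈ 0.969600
step 2 [2y] swap r/1=215/9633: DF=(1 − 215/9633·(0.969600))/(1+215/9633) = 957/1000 ≈ 0.957000
step 3 [3y] bond c/1=1/20: DF=(42321/40000 − 1/20·(0.969600+0.957000))/(1+1/20) = 9159/10000 ≈ 0.915900
step 4 [4y] zero: DF = P = 8773/10000 ≈ 0.877300
step 5 [5y] swap r/1=1713/45485: DF=(1 − 1713/45485·(0.969600+0.957000+0.915900+0.877300))/(1+1713/45485) = 8287/10000 ≈ 0.828700
step 6 [6y] swap r/1=2083/53402: DF=(1 − 2083/53402·(0.969600+0.957000+0.915900+0.877300+0.828700))/(1+2083/53402) = 7917/10000 ≈ 0.791700
step 7 [7y] swap r/1=785/20349: DF=(1 − 785/20349·(0.969600+0.957000+0.915900+0.877300+0.828700+0.791700))/(1+785/20349) = 1529/2000 ≈ 0.764500
step 8 [8y] swap r/1=111/2978: DF=(1 − 111/2978·(0.969600+0.957000+0.915900+0.877300+0.828700+0.791700+0.764500))/(1+111/2978) = 7447/10000 ≈ 0.744700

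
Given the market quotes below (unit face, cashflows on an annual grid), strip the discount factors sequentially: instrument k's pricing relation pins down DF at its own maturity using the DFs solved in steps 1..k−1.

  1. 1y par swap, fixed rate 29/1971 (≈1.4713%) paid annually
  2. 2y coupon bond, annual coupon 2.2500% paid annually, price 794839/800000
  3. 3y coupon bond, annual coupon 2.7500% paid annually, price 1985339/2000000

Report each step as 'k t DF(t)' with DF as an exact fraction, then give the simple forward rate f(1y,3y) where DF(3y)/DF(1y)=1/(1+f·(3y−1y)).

1 1 1971/2000
2 2 19/20
3 3 9143/10000
f(1y,3y) = ((1971/2000)/(9143/10000) − 1)/(2) = 356/9143 ≈ 3.8937%

step 1 [1y] swap r/1=29/1971: DF=(1 − 29/1971·(0))/(1+29/1971) = 1971/2000 ≈ 0.985500
step 2 [2y] bond c/1=9/400: DF=(794839/800000 − 9/400·(0.985500))/(1+9/400) = 19/20 ≈ 0.950000
step 3 [3y] bond c/1=11/400: DF=(1985339/2000000 − 11/400·(0.985500+0.950000))/(1+11/400) = 9143/10000 ≈ 0.914300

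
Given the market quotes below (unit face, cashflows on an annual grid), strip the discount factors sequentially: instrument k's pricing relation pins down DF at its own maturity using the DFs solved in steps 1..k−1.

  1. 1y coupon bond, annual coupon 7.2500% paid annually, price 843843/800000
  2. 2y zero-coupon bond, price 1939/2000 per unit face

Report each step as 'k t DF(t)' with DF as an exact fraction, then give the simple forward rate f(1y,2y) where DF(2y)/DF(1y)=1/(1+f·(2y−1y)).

step 1 [1y] bond c/1=29/400: DF=(843843/800000 − 29/400·(0))/(1+29/400) = 1967/2000 ≈ 0.983500
step 2 [2y] zero: DF = P = 1939/2000 ≈ 0.969500

1 1 1967/2000
2 2 1939/2000
f(1y,2y) = ((1967/2000)/(1939/2000) − 1)/(1) = 4/277 ≈ 1.4440%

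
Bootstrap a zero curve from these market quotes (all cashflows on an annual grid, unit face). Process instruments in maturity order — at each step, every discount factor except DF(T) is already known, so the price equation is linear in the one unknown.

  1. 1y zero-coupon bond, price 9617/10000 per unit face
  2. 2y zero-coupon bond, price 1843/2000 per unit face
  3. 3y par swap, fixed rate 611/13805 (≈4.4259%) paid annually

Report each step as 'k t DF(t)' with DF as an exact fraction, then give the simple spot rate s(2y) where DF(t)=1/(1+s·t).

1 1 9617/10000
2 2 1843/2000
3 3 4389/5000
s(2y) = (1/(1843/2000) − 1)/(2) = 157/3686 ≈ 4.2594%

step 1 [1y] zero: DF = P = 9617/10000 ≈ 0.961700
step 2 [2y] zero: DF = P = 1843/2000 ≈ 0.921500
step 3 [3y] swap r/1=611/13805: DF=(1 − 611/13805·(0.961700+0.921500))/(1+611/13805) = 4389/5000 ≈ 0.877800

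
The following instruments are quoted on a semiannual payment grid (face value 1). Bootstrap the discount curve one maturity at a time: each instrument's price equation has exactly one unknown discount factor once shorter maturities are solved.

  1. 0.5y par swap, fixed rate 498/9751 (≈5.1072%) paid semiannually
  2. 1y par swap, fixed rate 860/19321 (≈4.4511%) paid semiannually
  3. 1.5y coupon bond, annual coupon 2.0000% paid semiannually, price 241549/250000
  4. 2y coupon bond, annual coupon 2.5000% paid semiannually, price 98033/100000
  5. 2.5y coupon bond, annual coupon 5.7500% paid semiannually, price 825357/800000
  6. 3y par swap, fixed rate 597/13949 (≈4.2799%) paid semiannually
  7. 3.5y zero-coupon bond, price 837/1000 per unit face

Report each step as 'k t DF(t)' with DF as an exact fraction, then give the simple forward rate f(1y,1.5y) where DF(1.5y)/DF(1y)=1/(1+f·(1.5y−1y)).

1 1/2 9751/10000
2 1 957/1000
3 3/2 15/16
4 2 583/625
5 5/2 4483/5000
6 3 4403/5000
7 7/2 837/1000
f(1y,1.5y) = ((957/1000)/(15/16) − 1)/(1/2) = 26/625 ≈ 4.1600%

step 1 [0.5y] swap r/2=249/9751: DF=(1 − 249/9751·(0))/(1+249/9751) = 9751/10000 ≈ 0.975100
step 2 [1y] swap r/2=430/19321: DF=(1 − 430/19321·(0.975100))/(1+430/19321) = 957/1000 ≈ 0.957000
step 3 [1.5y] bond c/2=1/100: DF=(241549/250000 − 1/100·(0.975100+0.957000))/(1+1/100) = 15/16 ≈ 0.937500
step 4 [2y] bond c/2=1/80: DF=(98033/100000 − 1/80·(0.975100+0.957000+0.937500))/(1+1/80) = 583/625 ≈ 0.932800
step 5 [2.5y] bond c/2=23/800: DF=(825357/800000 − 23/800·(0.975100+0.957000+0.937500+0.932800))/(1+23/800) = 4483/5000 ≈ 0.896600
step 6 [3y] swap r/2=597/27898: DF=(1 − 597/27898·(0.975100+0.957000+0.937500+0.932800+0.896600))/(1+597/27898) = 4403/5000 ≈ 0.880600
step 7 [3.5y] zero: DF = P = 837/1000 ≈ 0.837000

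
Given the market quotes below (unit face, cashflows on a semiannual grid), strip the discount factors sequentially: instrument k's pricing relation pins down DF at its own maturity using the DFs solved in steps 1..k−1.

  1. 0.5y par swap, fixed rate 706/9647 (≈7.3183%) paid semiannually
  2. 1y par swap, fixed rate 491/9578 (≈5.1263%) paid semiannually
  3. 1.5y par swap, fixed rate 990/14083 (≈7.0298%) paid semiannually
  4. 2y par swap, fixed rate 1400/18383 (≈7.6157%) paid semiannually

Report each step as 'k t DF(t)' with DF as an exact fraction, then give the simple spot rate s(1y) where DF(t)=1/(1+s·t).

step 1 [0.5y] swap r/2=353/9647: DF=(1 − 353/9647·(0))/(1+353/9647) = 9647/10000 ≈ 0.964700
step 2 [1y] swap r/2=491/19156: DF=(1 − 491/19156·(0.964700))/(1+491/19156) = 9509/10000 ≈ 0.950900
step 3 [1.5y] swap r/2=495/14083: DF=(1 − 495/14083·(0.964700+0.950900))/(1+495/14083) = 901/1000 ≈ 0.901000
step 4 [2y] swap r/2=700/18383: DF=(1 − 700/18383·(0.964700+0.950900+0.901000))/(1+700/18383) = 43/50 ≈ 0.860000

1 1/2 9647/10000
2 1 9509/10000
3 3/2 901/1000
4 2 43/50
s(1y) = (1/(9509/10000) − 1)/(1) = 491/9509 ≈ 5.1635%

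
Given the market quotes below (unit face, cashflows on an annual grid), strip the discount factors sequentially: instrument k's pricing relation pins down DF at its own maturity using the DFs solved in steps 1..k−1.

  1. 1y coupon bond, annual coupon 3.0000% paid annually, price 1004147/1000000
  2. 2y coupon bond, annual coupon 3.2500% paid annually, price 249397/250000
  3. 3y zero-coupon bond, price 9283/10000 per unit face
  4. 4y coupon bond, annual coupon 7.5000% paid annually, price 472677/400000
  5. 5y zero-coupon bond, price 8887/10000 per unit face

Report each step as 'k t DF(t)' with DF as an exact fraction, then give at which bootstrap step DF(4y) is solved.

1 1 9749/10000
2 2 1871/2000
3 3 9283/10000
4 4 2253/2500
5 5 8887/10000
DF(4y) is solved at step 4

step 1 [1y] bond c/1=3/100: DF=(1004147/1000000 − 3/100·(0))/(1+3/100) = 9749/10000 ≈ 0.974900
step 2 [2y] bond c/1=13/400: DF=(249397/250000 − 13/400·(0.974900))/(1+13/400) = 1871/2000 ≈ 0.935500
step 3 [3y] zero: DF = P = 9283/10000 ≈ 0.928300
step 4 [4y] bond c/1=3/40: DF=(472677/400000 − 3/40·(0.974900+0.935500+0.928300))/(1+3/40) = 2253/2500 ≈ 0.901200
step 5 [5y] zero: DF = P = 8887/10000 ≈ 0.888700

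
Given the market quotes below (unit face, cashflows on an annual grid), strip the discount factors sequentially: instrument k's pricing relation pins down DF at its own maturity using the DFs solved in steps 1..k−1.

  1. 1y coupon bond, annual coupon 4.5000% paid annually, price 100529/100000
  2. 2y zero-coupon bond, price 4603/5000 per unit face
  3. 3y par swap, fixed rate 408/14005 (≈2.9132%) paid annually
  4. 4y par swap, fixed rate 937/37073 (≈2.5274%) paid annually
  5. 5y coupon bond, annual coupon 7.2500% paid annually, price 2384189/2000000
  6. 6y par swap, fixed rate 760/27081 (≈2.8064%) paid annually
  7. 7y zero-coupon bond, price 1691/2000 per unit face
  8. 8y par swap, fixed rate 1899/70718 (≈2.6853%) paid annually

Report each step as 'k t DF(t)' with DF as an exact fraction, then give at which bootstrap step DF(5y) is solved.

1 1 481/500
2 2 4603/5000
3 3 574/625
4 4 9063/10000
5 5 8609/10000
6 6 106/125
7 7 1691/2000
8 8 8101/10000
DF(5y) is solved at step 5

step 1 [1y] bond c/1=9/200: DF=(100529/100000 − 9/200·(0))/(1+9/200) = 481/500 ≈ 0.962000
step 2 [2y] zero: DF = P = 4603/5000 ≈ 0.920600
step 3 [3y] swap r/1=408/14005: DF=(1 − 408/14005·(0.962000+0.920600))/(1+408/14005) = 574/625 ≈ 0.918400
step 4 [4y] swap r/1=937/37073: DF=(1 − 937/37073·(0.962000+0.920600+0.918400))/(1+937/37073) = 9063/10000 ≈ 0.906300
step 5 [5y] bond c/1=29/400: DF=(2384189/2000000 − 29/400·(0.962000+0.920600+0.918400+0.906300))/(1+29/400) = 8609/10000 ≈ 0.860900
step 6 [6y] swap r/1=760/27081: DF=(1 − 760/27081·(0.962000+0.920600+0.918400+0.906300+0.860900))/(1+760/27081) = 106/125 ≈ 0.848000
step 7 [7y] zero: DF = P = 1691/2000 ≈ 0.845500
step 8 [8y] swap r/1=1899/70718: DF=(1 − 1899/70718·(0.962000+0.920600+0.918400+0.906300+0.860900+0.848000+0.845500))/(1+1899/70718) = 8101/10000 ≈ 0.810100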